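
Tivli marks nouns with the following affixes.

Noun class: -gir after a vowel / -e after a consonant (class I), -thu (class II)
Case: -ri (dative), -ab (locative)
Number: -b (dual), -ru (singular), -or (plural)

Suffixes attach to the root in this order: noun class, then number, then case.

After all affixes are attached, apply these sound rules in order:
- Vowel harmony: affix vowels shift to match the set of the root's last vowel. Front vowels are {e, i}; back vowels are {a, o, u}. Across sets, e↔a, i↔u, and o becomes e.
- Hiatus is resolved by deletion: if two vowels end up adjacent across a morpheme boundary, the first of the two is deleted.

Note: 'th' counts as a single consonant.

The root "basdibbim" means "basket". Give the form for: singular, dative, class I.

basdibbimeriri

Attach noun class class I -e (after consonant 'm') → basdibbime.
Attach number singular -ru → basdibbimeru.
Attach case dative -ri → basdibbimeruri.
Apply vowel harmony: basdibbimeruri → basdibbimeriri.
Vowel deletion: no change.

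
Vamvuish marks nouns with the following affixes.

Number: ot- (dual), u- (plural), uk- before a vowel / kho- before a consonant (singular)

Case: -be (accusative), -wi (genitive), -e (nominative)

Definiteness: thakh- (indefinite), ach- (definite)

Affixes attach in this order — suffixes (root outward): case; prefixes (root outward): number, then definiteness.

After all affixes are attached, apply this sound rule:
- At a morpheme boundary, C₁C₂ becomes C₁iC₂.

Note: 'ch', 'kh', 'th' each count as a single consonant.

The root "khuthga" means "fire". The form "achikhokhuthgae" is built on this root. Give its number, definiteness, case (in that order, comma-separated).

singular, definite, nominative

Segment: ach-kho-khuthga-e.
number: uk/kho- → singular.
definiteness: ach- → definite.
case: -e → nominative.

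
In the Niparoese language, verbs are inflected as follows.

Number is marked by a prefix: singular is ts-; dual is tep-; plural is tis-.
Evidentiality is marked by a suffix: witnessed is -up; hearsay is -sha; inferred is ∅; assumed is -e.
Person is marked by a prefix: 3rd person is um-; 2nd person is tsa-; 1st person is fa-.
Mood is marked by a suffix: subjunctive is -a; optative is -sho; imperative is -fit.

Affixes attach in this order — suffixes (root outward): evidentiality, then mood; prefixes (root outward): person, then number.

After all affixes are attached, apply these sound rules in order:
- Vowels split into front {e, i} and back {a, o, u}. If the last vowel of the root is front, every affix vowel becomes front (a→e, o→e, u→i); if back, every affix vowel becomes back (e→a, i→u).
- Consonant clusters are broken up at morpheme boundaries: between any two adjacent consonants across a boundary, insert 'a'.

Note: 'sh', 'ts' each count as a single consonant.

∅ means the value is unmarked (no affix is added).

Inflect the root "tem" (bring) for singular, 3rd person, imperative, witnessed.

tsimatemipafit

Attach evidentiality witnessed -up → temup.
Attach mood imperative -fit → temupfit.
Attach person 3rd person um- → umtemupfit.
Attach number singular ts- → tsumtemupfit.
Apply vowel harmony: tsumtemupfit → tsimtemipfit.
Apply epenthesis: tsimtemipfit → tsimatemipafit.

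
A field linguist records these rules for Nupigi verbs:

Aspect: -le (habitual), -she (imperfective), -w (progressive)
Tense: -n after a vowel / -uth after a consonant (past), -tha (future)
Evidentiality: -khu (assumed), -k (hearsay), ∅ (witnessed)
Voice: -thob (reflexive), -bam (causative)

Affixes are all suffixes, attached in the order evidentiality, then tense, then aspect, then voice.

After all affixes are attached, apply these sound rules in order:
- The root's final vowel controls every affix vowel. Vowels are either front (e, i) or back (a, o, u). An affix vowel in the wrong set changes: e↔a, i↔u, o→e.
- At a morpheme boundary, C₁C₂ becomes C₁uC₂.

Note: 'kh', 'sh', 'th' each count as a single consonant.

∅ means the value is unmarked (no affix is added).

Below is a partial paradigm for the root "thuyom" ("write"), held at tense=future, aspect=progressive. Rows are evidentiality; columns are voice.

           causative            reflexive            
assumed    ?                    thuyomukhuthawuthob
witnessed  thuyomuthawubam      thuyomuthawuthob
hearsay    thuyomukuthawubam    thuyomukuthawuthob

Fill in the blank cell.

Attach evidentiality assumed -khu → thuyomkhu.
Attach tense future -tha → thuyomkhutha.
Attach aspect progressive -w → thuyomkhuthaw.
Attach voice causative -bam → thuyomkhuthawbam.
Vowel harmony: no change.
Apply epenthesis: thuyomkhuthawbam → thuyomukhuthawubam.

thuyomukhuthawubam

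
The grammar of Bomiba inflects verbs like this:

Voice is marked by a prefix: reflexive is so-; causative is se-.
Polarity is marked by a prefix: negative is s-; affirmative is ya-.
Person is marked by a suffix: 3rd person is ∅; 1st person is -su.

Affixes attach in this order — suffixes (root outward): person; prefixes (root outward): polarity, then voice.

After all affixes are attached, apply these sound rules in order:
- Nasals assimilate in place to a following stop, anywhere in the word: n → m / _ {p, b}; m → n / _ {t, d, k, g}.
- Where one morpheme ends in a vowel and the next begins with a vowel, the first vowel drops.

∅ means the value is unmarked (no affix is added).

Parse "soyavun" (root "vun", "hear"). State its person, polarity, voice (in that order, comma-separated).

3rd person, affirmative, reflexive

Segment: so-ya-vun.
person: ∅ → 3rd person.
polarity: ya- → affirmative.
voice: so- → reflexive.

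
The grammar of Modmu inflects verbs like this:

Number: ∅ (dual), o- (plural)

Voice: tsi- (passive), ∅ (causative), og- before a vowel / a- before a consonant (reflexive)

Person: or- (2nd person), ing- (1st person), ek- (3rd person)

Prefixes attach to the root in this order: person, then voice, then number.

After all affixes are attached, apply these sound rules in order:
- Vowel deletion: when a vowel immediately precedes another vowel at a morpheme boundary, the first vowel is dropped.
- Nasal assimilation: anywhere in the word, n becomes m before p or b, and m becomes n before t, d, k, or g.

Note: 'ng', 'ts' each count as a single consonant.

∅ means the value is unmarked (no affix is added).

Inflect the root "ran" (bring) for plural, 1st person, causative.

ingran

Attach person 1st person ing- → ingran.
voice = causative: zero marking, form stays ingran.
Attach number plural o- → oingran.
Apply vowel deletion: oingran → ingran.
Nasal assimilation: no change.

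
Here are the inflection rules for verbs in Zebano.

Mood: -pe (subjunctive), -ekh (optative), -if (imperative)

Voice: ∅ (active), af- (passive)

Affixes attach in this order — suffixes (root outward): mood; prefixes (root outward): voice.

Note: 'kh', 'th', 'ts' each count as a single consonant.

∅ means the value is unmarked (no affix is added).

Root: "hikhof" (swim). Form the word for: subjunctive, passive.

afhikhofpe

Attach voice passive af- → afhikhof.
Attach mood subjunctive -pe → afhikhofpe.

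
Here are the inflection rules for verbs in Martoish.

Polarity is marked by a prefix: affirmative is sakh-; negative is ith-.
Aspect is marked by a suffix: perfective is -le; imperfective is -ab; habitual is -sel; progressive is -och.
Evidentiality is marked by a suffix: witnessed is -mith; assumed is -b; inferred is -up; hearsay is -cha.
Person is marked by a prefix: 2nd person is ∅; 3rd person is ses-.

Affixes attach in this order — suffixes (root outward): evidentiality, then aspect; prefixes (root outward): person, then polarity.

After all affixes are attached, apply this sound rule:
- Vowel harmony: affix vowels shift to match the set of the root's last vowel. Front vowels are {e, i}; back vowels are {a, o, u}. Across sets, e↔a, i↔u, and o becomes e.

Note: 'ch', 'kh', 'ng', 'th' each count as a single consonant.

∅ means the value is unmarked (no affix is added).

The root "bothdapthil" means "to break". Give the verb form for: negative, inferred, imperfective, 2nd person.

Attach evidentiality inferred -up → bothdapthilup.
Attach aspect imperfective -ab → bothdapthilupab.
person = 2nd person: zero marking, form stays bothdapthilupab.
Attach polarity negative ith- → ithbothdapthilupab.
Apply vowel harmony: ithbothdapthilupab → ithbothdapthilipeb.

ithbothdapthilipeb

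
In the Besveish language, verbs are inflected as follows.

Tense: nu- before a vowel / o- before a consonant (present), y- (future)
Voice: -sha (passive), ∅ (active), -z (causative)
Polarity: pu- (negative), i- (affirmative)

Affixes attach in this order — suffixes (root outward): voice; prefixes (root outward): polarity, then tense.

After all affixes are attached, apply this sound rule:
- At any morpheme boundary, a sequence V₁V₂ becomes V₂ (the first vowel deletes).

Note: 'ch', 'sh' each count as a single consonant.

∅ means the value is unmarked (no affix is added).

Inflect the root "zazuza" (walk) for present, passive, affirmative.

Attach voice passive -sha → zazuzasha.
Attach polarity affirmative i- → izazuzasha.
Attach tense present nu- (before vowel 'i') → nuizazuzasha.
Apply vowel deletion: nuizazuzasha → nizazuzasha.

nizazuzasha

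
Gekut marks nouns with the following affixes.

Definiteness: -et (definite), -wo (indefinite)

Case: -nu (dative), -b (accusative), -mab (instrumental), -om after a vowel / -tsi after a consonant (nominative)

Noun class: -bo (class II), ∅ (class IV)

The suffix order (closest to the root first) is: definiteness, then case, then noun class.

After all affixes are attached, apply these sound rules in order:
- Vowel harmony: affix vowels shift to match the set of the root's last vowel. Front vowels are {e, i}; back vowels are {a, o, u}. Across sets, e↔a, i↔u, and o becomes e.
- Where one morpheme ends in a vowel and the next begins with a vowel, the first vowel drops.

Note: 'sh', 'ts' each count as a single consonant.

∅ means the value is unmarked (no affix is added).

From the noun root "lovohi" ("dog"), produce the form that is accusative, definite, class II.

lovohetbbe

Attach definiteness definite -et → lovohiet.
Attach case accusative -b → lovohietb.
Attach noun class class II -bo → lovohietbbo.
Apply vowel harmony: lovohietbbo → lovohietbbe.
Apply vowel deletion: lovohietbbe → lovohetbbe.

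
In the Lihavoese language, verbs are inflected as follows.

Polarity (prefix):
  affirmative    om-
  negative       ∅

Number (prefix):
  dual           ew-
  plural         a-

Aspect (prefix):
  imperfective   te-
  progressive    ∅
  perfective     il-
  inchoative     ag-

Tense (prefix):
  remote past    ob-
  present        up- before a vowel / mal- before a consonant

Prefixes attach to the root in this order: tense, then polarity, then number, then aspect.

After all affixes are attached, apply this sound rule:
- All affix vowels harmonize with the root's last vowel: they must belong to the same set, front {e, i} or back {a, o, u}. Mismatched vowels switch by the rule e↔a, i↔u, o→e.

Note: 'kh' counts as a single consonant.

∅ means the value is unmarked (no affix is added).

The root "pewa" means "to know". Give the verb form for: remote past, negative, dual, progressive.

Attach tense remote past ob- → obpewa.
polarity = negative: zero marking, form stays obpewa.
Attach number dual ew- → ewobpewa.
aspect = progressive: zero marking, form stays ewobpewa.
Apply vowel harmony: ewobpewa → awobpewa.

awobpewa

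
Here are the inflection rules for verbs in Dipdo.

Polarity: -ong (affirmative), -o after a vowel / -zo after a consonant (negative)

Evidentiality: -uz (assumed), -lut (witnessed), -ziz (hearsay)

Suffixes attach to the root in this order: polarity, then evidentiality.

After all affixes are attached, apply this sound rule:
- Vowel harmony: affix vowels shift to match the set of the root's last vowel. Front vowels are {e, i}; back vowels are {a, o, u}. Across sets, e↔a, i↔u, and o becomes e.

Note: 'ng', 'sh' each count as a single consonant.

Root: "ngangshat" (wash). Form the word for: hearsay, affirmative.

ngangshatongzuz

Attach polarity affirmative -ong → ngangshatong.
Attach evidentiality hearsay -ziz → ngangshatongziz.
Apply vowel harmony: ngangshatongziz → ngangshatongzuz.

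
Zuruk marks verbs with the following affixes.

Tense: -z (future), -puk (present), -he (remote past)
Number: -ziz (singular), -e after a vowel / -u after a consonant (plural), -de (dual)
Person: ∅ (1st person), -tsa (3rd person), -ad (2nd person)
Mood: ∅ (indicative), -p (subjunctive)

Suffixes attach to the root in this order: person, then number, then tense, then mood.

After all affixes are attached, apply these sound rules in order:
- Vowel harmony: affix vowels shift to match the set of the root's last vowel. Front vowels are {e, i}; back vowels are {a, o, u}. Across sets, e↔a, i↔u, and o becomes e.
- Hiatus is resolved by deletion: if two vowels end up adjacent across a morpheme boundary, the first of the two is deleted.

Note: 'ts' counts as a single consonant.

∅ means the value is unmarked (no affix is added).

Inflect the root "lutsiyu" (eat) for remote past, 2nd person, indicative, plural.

Attach person 2nd person -ad → lutsiyuad.
Attach number plural -u (after consonant 'd') → lutsiyuadu.
Attach tense remote past -he → lutsiyuaduhe.
mood = indicative: zero marking, form stays lutsiyuaduhe.
Apply vowel harmony: lutsiyuaduhe → lutsiyuaduha.
Apply vowel deletion: lutsiyuaduha → lutsiyaduha.

lutsiyaduha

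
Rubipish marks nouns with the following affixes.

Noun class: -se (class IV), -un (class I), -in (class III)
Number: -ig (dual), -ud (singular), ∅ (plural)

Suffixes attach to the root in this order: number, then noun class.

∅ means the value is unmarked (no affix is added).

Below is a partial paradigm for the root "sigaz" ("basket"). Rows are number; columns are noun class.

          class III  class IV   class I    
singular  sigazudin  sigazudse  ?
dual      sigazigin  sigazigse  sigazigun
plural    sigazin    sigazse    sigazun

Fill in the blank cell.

Attach number singular -ud → sigazud.
Attach noun class class I -un → sigazudun.

sigazudun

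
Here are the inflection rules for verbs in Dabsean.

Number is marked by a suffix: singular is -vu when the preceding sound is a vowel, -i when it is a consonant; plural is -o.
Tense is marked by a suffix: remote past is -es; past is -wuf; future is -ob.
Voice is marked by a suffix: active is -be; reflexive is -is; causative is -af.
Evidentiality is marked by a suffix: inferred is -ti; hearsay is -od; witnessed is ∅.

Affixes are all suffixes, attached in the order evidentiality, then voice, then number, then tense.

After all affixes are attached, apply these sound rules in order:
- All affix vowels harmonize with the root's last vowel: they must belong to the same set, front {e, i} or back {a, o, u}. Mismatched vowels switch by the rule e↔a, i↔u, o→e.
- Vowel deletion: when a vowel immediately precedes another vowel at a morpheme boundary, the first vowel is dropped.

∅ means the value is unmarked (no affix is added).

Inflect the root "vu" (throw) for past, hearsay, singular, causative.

vodafuwuf

Attach evidentiality hearsay -od → vuod.
Attach voice causative -af → vuodaf.
Attach number singular -i (after consonant 'f') → vuodafi.
Attach tense past -wuf → vuodafiwuf.
Apply vowel harmony: vuodafiwuf → vuodafuwuf.
Apply vowel deletion: vuodafuwuf → vodafuwuf.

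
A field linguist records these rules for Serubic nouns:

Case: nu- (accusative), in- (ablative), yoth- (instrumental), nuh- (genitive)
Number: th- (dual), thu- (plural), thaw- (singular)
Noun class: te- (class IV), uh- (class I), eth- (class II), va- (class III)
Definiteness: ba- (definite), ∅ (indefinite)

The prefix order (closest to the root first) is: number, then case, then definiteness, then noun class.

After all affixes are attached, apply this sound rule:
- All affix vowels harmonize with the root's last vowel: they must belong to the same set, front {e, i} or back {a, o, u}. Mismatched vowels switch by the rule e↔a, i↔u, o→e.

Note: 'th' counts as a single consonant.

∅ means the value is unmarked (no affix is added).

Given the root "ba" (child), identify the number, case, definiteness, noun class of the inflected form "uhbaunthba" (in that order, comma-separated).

Segment: uh-ba-in-th-ba.
number: th- → dual.
case: in- → ablative.
definiteness: ba- → definite.
noun class: uh- → class I.

dual, ablative, definite, class I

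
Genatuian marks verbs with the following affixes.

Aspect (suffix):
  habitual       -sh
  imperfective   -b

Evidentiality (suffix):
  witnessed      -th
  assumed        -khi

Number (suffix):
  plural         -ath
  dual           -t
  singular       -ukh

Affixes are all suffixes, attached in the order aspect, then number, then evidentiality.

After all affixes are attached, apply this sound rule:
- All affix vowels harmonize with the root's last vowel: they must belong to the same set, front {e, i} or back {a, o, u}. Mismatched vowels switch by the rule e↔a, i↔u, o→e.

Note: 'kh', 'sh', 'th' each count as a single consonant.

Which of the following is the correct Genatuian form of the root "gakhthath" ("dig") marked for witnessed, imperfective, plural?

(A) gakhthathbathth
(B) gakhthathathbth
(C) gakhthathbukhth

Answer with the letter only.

Attach aspect imperfective -b → gakhthathb.
Attach number plural -ath → gakhthathbath.
Attach evidentiality witnessed -th → gakhthathbathth.
Vowel harmony: no change.
So the correct form is gakhthathbathth, option (A).
(B) gakhthathathbth is wrong: it has the affixes in the wrong order.
(C) gakhthathbukhth is wrong: it uses singular instead of plural for number.

A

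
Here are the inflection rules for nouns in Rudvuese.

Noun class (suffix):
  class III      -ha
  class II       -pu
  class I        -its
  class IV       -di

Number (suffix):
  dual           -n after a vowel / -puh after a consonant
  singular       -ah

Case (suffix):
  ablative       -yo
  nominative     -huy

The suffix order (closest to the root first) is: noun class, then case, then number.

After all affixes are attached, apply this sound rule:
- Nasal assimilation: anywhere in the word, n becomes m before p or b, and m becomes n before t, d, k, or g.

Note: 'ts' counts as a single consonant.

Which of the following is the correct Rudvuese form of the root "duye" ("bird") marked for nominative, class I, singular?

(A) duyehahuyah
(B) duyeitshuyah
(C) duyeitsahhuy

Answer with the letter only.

Attach noun class class I -its → duyeits.
Attach case nominative -huy → duyeitshuy.
Attach number singular -ah → duyeitshuyah.
Nasal assimilation: no change.
So the correct form is duyeitshuyah, option (B).
(C) duyeitsahhuy is wrong: it has the affixes in the wrong order.
(A) duyehahuyah is wrong: it uses class III instead of class I for noun class.

B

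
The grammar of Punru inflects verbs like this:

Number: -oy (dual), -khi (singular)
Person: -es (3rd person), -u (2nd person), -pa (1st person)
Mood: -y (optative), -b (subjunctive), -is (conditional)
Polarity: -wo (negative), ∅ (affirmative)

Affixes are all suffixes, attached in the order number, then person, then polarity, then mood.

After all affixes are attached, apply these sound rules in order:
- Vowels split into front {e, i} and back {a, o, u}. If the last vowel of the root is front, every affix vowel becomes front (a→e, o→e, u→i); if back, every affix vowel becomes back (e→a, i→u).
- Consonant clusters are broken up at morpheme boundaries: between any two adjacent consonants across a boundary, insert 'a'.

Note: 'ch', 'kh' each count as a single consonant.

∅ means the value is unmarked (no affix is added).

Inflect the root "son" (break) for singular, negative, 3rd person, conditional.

sonakhuasawous

Attach number singular -khi → sonkhi.
Attach person 3rd person -es → sonkhies.
Attach polarity negative -wo → sonkhieswo.
Attach mood conditional -is → sonkhieswois.
Apply vowel harmony: sonkhieswois → sonkhuaswous.
Apply epenthesis: sonkhuaswous → sonakhuasawous.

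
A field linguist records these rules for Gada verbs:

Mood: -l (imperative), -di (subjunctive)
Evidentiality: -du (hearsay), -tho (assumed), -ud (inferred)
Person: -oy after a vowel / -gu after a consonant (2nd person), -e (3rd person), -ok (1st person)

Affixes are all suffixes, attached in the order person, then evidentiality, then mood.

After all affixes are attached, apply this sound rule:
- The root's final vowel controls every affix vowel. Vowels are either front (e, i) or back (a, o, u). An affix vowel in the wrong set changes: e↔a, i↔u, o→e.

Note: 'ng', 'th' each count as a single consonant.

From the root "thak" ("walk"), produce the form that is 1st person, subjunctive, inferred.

Attach person 1st person -ok → thakok.
Attach evidentiality inferred -ud → thakokud.
Attach mood subjunctive -di → thakokuddi.
Apply vowel harmony: thakokuddi → thakokuddu.

thakokuddu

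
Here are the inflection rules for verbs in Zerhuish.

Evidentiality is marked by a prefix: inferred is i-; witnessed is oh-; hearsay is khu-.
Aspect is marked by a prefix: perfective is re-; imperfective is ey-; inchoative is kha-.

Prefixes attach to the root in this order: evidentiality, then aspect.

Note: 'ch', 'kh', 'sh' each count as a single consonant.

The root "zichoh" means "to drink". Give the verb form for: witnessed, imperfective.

eyohzichoh

Attach evidentiality witnessed oh- → ohzichoh.
Attach aspect imperfective ey- → eyohzichoh.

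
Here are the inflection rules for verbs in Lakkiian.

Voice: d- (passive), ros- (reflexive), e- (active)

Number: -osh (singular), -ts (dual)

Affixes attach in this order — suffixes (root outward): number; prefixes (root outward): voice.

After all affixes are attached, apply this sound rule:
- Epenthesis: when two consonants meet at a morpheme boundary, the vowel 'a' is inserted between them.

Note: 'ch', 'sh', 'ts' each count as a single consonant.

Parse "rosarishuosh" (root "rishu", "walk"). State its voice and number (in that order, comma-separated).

reflexive, singular

Segment: ros-rishu-osh.
voice: ros- → reflexive.
number: -osh → singular.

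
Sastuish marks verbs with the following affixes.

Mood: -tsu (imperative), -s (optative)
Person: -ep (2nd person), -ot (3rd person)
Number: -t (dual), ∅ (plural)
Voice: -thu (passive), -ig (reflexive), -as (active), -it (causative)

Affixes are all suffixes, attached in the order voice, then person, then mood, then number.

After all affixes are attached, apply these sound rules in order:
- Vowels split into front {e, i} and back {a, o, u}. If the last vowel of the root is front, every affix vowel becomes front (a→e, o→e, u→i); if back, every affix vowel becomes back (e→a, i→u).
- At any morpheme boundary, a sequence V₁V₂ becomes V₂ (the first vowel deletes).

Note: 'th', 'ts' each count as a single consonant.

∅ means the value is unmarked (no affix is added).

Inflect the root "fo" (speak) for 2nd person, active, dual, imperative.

Attach voice active -as → foas.
Attach person 2nd person -ep → foasep.
Attach mood imperative -tsu → foaseptsu.
Attach number dual -t → foaseptsut.
Apply vowel harmony: foaseptsut → foasaptsut.
Apply vowel deletion: foasaptsut → fasaptsut.

fasaptsut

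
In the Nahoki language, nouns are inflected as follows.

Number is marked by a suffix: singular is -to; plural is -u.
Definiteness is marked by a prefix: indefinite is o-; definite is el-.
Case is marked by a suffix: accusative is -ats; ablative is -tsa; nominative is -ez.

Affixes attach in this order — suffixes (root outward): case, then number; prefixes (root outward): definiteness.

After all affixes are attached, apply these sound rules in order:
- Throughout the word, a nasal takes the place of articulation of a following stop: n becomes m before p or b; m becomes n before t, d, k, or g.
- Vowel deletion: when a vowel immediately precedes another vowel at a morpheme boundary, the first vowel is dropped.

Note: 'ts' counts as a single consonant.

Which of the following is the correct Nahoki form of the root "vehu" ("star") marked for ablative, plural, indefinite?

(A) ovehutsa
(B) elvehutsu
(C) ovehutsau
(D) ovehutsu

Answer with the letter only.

Attach definiteness indefinite o- → ovehu.
Attach case ablative -tsa → ovehutsa.
Attach number plural -u → ovehutsau.
Nasal assimilation: no change.
Apply vowel deletion: ovehutsau → ovehutsu.
So the correct form is ovehutsu, option (D).
(A) ovehutsa is wrong: it has the affixes in the wrong order.
(B) elvehutsu is wrong: it uses definite instead of indefinite for definiteness.
(C) ovehutsau is wrong: it fails to apply the sound rule(s).

D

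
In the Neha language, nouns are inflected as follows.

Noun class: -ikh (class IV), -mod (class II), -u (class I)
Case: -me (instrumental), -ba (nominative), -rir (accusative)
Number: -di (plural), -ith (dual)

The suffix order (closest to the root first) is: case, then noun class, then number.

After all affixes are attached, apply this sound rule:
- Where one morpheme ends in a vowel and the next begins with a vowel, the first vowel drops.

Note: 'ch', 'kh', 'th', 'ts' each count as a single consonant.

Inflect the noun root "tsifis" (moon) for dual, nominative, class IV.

Attach case nominative -ba → tsifisba.
Attach noun class class IV -ikh → tsifisbaikh.
Attach number dual -ith → tsifisbaikhith.
Apply vowel deletion: tsifisbaikhith → tsifisbikhith.

tsifisbikhith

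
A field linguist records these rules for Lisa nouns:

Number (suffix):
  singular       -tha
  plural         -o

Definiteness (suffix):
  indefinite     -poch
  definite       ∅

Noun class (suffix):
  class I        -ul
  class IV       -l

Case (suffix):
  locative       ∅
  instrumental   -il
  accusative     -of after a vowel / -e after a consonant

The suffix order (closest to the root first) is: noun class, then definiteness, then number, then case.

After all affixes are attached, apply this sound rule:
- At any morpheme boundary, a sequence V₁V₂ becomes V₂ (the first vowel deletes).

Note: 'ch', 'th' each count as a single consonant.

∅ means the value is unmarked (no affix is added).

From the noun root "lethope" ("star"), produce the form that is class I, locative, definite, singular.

Attach noun class class I -ul → lethopeul.
definiteness = definite: zero marking, form stays lethopeul.
Attach number singular -tha → lethopeultha.
case = locative: zero marking, form stays lethopeultha.
Apply vowel deletion: lethopeultha → lethopultha.

lethopultha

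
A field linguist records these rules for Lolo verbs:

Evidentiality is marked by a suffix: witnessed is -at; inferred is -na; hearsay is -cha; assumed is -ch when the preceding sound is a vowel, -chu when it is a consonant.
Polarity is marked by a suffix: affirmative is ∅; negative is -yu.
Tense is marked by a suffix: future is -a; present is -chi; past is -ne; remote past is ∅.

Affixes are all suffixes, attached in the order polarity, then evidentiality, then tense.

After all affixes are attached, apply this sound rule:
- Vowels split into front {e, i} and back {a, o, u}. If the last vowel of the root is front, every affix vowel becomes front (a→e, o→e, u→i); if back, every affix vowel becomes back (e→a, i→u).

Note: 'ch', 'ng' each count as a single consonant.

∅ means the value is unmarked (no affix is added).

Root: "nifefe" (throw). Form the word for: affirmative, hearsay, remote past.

nifefeche

polarity = affirmative: zero marking, form stays nifefe.
Attach evidentiality hearsay -cha → nifefecha.
tense = remote past: zero marking, form stays nifefecha.
Apply vowel harmony: nifefecha → nifefeche.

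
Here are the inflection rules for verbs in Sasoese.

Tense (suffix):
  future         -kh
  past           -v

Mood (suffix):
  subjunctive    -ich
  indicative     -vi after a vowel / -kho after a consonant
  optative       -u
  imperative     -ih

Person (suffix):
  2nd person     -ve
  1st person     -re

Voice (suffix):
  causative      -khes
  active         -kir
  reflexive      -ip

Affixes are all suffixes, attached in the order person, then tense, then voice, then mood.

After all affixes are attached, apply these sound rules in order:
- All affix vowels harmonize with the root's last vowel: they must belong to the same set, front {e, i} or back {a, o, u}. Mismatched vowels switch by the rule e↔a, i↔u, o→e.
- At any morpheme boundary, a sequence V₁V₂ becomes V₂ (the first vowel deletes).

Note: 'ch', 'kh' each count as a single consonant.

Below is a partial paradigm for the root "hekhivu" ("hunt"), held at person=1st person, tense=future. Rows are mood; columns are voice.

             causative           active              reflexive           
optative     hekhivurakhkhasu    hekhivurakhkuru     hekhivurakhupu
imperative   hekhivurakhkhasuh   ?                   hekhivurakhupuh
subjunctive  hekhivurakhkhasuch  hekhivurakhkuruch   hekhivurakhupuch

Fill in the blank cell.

Attach person 1st person -re → hekhivure.
Attach tense future -kh → hekhivurekh.
Attach voice active -kir → hekhivurekhkir.
Attach mood imperative -ih → hekhivurekhkirih.
Apply vowel harmony: hekhivurekhkirih → hekhivurakhkuruh.
Vowel deletion: no change.

hekhivurakhkuruh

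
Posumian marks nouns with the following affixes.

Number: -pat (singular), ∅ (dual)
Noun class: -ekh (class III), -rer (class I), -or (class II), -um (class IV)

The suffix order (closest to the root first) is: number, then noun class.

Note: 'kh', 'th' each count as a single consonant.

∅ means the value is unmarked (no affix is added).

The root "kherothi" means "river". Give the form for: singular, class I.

Attach number singular -pat → kherothipat.
Attach noun class class I -rer → kherothipatrer.

kherothipatrer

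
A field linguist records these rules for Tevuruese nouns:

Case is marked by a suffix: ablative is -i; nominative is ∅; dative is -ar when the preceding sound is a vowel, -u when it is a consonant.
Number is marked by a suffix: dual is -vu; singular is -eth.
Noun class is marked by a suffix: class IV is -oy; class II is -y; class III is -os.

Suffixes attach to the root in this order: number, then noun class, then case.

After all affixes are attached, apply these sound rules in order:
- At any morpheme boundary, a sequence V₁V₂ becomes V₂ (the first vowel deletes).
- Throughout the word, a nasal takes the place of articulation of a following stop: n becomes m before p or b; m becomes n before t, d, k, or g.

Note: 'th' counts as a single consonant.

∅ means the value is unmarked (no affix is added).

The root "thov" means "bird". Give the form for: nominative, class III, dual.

thovvos

Attach number dual -vu → thovvu.
Attach noun class class III -os → thovvuos.
case = nominative: zero marking, form stays thovvuos.
Apply vowel deletion: thovvuos → thovvos.
Nasal assimilation: no change.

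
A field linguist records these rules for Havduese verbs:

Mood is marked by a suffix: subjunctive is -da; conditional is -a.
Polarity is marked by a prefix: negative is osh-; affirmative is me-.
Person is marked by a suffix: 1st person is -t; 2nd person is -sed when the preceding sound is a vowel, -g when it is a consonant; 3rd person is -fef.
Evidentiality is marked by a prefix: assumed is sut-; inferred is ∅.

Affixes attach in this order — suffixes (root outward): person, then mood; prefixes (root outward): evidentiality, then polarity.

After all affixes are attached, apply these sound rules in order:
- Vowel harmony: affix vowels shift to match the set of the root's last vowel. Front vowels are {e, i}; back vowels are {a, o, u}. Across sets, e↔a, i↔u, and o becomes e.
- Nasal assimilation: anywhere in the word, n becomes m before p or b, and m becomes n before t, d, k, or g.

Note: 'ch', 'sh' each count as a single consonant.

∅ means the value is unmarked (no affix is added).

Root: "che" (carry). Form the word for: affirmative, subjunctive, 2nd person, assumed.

Attach person 2nd person -sed (after vowel 'e') → chesed.
Attach mood subjunctive -da → chesedda.
Attach evidentiality assumed sut- → sutchesedda.
Attach polarity affirmative me- → mesutchesedda.
Apply vowel harmony: mesutchesedda → mesitchesedde.
Nasal assimilation: no change.

mesitchesedde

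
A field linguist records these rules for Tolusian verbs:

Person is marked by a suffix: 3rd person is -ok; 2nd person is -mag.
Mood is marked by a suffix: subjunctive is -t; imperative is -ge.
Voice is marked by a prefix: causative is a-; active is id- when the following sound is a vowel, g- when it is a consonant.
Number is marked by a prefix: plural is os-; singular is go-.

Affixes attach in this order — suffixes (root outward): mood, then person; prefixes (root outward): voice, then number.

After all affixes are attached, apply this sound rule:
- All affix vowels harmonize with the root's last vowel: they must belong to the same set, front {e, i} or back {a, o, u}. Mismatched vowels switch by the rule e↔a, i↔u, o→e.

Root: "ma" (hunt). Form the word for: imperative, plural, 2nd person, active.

Attach mood imperative -ge → mage.
Attach person 2nd person -mag → magemag.
Attach voice active g- (before consonant 'm') → gmagemag.
Attach number plural os- → osgmagemag.
Apply vowel harmony: osgmagemag → osgmagamag.

osgmagamag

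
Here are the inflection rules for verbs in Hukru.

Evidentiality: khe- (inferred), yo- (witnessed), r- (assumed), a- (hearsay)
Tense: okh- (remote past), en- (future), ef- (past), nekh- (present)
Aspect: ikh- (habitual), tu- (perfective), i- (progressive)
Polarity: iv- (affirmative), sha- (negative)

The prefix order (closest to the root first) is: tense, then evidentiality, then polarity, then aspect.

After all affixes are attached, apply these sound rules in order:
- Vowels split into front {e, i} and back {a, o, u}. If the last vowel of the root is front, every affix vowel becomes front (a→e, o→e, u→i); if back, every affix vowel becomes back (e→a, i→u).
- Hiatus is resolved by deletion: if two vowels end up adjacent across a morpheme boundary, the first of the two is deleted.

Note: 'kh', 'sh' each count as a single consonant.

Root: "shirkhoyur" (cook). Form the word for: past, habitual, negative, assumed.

ukhsharafshirkhoyur

Attach tense past ef- → efshirkhoyur.
Attach evidentiality assumed r- → refshirkhoyur.
Attach polarity negative sha- → sharefshirkhoyur.
Attach aspect habitual ikh- → ikhsharefshirkhoyur.
Apply vowel harmony: ikhsharefshirkhoyur → ukhsharafshirkhoyur.
Vowel deletion: no change.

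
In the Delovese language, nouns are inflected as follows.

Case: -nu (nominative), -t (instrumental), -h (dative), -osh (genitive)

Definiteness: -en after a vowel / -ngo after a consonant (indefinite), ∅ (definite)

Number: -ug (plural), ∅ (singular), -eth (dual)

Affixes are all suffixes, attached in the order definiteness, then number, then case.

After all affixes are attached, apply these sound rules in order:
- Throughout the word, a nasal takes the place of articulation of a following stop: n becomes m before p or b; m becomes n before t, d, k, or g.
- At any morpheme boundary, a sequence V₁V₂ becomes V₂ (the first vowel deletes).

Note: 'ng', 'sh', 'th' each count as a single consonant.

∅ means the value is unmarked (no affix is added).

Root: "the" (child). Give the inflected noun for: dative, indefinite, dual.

Attach definiteness indefinite -en (after vowel 'e') → theen.
Attach number dual -eth → theeneth.
Attach case dative -h → theenethh.
Nasal assimilation: no change.
Apply vowel deletion: theenethh → thenethh.

thenethh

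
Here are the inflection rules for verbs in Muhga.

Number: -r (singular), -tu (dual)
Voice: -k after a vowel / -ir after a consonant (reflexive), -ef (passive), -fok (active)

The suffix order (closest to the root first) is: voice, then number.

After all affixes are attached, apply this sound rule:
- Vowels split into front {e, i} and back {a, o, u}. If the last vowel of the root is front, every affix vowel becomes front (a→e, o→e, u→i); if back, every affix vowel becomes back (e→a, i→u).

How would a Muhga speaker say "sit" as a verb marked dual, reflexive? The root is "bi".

bikti

Attach voice reflexive -k (after vowel 'i') → bik.
Attach number dual -tu → biktu.
Apply vowel harmony: biktu → bikti.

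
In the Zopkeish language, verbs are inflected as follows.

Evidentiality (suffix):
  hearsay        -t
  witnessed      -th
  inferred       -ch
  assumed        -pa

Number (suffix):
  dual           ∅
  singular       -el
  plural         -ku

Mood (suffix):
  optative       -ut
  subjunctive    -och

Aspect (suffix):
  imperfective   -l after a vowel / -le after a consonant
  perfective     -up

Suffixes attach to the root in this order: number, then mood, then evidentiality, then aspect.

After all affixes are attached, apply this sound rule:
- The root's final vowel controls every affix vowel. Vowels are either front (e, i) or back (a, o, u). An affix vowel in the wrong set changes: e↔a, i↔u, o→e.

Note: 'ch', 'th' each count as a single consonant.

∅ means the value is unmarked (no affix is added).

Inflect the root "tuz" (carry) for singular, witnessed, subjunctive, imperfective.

Attach number singular -el → tuzel.
Attach mood subjunctive -och → tuzeloch.
Attach evidentiality witnessed -th → tuzelochth.
Attach aspect imperfective -le (after consonant 'th') → tuzelochthle.
Apply vowel harmony: tuzelochthle → tuzalochthla.

tuzalochthla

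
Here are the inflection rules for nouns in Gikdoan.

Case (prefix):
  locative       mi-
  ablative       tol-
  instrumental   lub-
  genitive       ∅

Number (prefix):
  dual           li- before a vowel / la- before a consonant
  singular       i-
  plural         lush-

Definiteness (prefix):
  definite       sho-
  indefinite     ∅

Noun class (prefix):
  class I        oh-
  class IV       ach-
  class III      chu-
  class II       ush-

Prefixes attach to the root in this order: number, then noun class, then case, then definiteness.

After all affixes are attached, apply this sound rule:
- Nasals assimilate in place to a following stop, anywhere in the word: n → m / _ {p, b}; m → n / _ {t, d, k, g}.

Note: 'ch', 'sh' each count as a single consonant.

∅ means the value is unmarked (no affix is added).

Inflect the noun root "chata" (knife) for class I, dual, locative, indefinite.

Attach number dual la- (before consonant 'ch') → lachata.
Attach noun class class I oh- → ohlachata.
Attach case locative mi- → miohlachata.
definiteness = indefinite: zero marking, form stays miohlachata.
Nasal assimilation: no change.

miohlachata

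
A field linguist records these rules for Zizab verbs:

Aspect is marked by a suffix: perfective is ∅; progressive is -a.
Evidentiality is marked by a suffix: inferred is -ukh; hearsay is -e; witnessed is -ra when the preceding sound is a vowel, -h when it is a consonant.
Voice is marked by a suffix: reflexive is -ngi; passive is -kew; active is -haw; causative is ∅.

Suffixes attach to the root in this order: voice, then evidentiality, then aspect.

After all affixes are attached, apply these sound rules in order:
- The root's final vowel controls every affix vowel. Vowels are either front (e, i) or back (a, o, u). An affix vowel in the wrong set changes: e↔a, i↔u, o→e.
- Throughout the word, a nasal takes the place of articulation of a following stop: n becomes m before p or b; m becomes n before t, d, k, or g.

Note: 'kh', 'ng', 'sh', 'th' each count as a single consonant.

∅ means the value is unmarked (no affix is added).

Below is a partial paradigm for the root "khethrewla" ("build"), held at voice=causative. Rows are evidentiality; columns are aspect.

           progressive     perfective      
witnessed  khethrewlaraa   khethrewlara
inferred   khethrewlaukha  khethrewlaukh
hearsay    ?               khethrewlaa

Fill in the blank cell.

khethrewlaaa

voice = causative: zero marking, form stays khethrewla.
Attach evidentiality hearsay -e → khethrewlae.
Attach aspect progressive -a → khethrewlaea.
Apply vowel harmony: khethrewlaea → khethrewlaaa.
Nasal assimilation: no change.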